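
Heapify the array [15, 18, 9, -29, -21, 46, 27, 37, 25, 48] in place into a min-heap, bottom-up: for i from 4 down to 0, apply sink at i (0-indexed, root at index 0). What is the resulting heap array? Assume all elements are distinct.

[-29, -21, 9, 18, 15, 46, 27, 37, 25, 48]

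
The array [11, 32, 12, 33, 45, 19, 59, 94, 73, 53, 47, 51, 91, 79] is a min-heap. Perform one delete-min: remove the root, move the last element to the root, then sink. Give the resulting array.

[12, 32, 19, 33, 45, 51, 59, 94, 73, 53, 47, 79, 91]

remove root 11; move last element 79 to root → [79, 32, 12, 33, 45, 19, 59, 94, 73, 53, 47, 51, 91]
79 vs smaller child 12 at index 2, swap → [12, 32, 79, 33, 45, 19, 59, 94, 73, 53, 47, 51, 91]
79 vs smaller child 19 at index 5, swap → [12, 32, 19, 33, 45, 79, 59, 94, 73, 53, 47, 51, 91]
79 vs smaller child 51 at index 11, swap → [12, 32, 19, 33, 45, 51, 59, 94, 73, 53, 47, 79, 91]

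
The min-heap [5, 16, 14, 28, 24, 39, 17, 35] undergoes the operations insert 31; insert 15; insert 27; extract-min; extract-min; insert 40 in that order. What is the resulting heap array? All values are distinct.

insert 31:
  append 31 at index 8 → [5, 16, 14, 28, 24, 39, 17, 35, 31] (no swap needed)
insert 15:
  append 15 at index 9 → [5, 16, 14, 28, 24, 39, 17, 35, 31, 15]
  15 < parent 24 at index 4, swap → [5, 16, 14, 28, 15, 39, 17, 35, 31, 24]
  15 < parent 16 at index 1, swap → [5, 15, 14, 28, 16, 39, 17, 35, 31, 24]
insert 27:
  append 27 at index 10 → [5, 15, 14, 28, 16, 39, 17, 35, 31, 24, 27] (no swap needed)
extract-min → returns 5:
  remove root 5; move last element 27 to root → [27, 15, 14, 28, 16, 39, 17, 35, 31, 24]
  27 vs smaller child 14 at index 2, swap → [14, 15, 27, 28, 16, 39, 17, 35, 31, 24]
  27 vs smaller child 17 at index 6, swap → [14, 15, 17, 28, 16, 39, 27, 35, 31, 24]
extract-min → returns 14:
  remove root 14; move last element 24 to root → [24, 15, 17, 28, 16, 39, 27, 35, 31]
  24 vs smaller child 15 at index 1, swap → [15, 24, 17, 28, 16, 39, 27, 35, 31]
  24 vs smaller child 16 at index 4, swap → [15, 16, 17, 28, 24, 39, 27, 35, 31]
insert 40:
  append 40 at index 9 → [15, 16, 17, 28, 24, 39, 27, 35, 31, 40] (no swap needed)

[15, 16, 17, 28, 24, 39, 27, 35, 31, 40]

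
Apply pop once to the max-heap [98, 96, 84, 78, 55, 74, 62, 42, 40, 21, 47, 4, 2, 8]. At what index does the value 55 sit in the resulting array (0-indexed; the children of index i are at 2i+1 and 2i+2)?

4

remove root 98; move last element 8 to root → [8, 96, 84, 78, 55, 74, 62, 42, 40, 21, 47, 4, 2]
8 vs larger child 96 at index 1, swap → [96, 8, 84, 78, 55, 74, 62, 42, 40, 21, 47, 4, 2]
8 vs larger child 78 at index 3, swap → [96, 78, 84, 8, 55, 74, 62, 42, 40, 21, 47, 4, 2]
8 vs larger child 42 at index 7, swap → [96, 78, 84, 42, 55, 74, 62, 8, 40, 21, 47, 4, 2]
resulting array: [96, 78, 84, 42, 55, 74, 62, 8, 40, 21, 47, 4, 2]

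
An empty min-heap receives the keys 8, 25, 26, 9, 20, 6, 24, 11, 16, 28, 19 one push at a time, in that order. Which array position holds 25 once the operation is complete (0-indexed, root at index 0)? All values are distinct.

7

Insert 8:
  append 8 at index 0 → [8] (no swap needed)
Insert 25:
  append 25 at index 1 → [8, 25] (no swap needed)
Insert 26:
  append 26 at index 2 → [8, 25, 26] (no swap needed)
Insert 9:
  append 9 at index 3 → [8, 25, 26, 9]
  9 < parent 25 at index 1, swap → [8, 9, 26, 25]
Insert 20:
  append 20 at index 4 → [8, 9, 26, 25, 20] (no swap needed)
Insert 6:
  append 6 at index 5 → [8, 9, 26, 25, 20, 6]
  6 < parent 26 at index 2, swap → [8, 9, 6, 25, 20, 26]
  6 < parent 8 at index 0, swap → [6, 9, 8, 25, 20, 26]
Insert 24:
  append 24 at index 6 → [6, 9, 8, 25, 20, 26, 24] (no swap needed)
Insert 11:
  append 11 at index 7 → [6, 9, 8, 25, 20, 26, 24, 11]
  11 < parent 25 at index 3, swap → [6, 9, 8, 11, 20, 26, 24, 25]
Insert 16:
  append 16 at index 8 → [6, 9, 8, 11, 20, 26, 24, 25, 16] (no swap needed)
Insert 28:
  append 28 at index 9 → [6, 9, 8, 11, 20, 26, 24, 25, 16, 28] (no swap needed)
Insert 19:
  append 19 at index 10 → [6, 9, 8, 11, 20, 26, 24, 25, 16, 28, 19]
  19 < parent 20 at index 4, swap → [6, 9, 8, 11, 19, 26, 24, 25, 16, 28, 20]
resulting array: [6, 9, 8, 11, 19, 26, 24, 25, 16, 28, 20]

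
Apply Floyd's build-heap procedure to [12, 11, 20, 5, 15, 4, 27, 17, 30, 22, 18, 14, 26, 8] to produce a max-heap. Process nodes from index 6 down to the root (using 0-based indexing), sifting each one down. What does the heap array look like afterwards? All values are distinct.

sift down from index 6: already satisfies heap property
sift down from index 5:
  4 vs larger child 26 at index 12, swap → [12, 11, 20, 5, 15, 26, 27, 17, 30, 22, 18, 14, 4, 8]
sift down from index 4:
  15 vs larger child 22 at index 9, swap → [12, 11, 20, 5, 22, 26, 27, 17, 30, 15, 18, 14, 4, 8]
sift down from index 3:
  5 vs larger child 30 at index 8, swap → [12, 11, 20, 30, 22, 26, 27, 17, 5, 15, 18, 14, 4, 8]
sift down from index 2:
  20 vs larger child 27 at index 6, swap → [12, 11, 27, 30, 22, 26, 20, 17, 5, 15, 18, 14, 4, 8]
sift down from index 1:
  11 vs larger child 30 at index 3, swap → [12, 30, 27, 11, 22, 26, 20, 17, 5, 15, 18, 14, 4, 8]
  11 vs larger child 17 at index 7, swap → [12, 30, 27, 17, 22, 26, 20, 11, 5, 15, 18, 14, 4, 8]
sift down from index 0:
  12 vs larger child 30 at index 1, swap → [30, 12, 27, 17, 22, 26, 20, 11, 5, 15, 18, 14, 4, 8]
  12 vs larger child 22 at index 4, swap → [30, 22, 27, 17, 12, 26, 20, 11, 5, 15, 18, 14, 4, 8]
  12 vs larger child 18 at index 10, swap → [30, 22, 27, 17, 18, 26, 20, 11, 5, 15, 12, 14, 4, 8]

[30, 22, 27, 17, 18, 26, 20, 11, 5, 15, 12, 14, 4, 8]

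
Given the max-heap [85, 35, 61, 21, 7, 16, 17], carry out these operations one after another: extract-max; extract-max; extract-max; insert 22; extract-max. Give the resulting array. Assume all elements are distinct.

extract-max → returns 85:
  remove root 85; move last element 17 to root → [17, 35, 61, 21, 7, 16]
  17 vs larger child 61 at index 2, swap → [61, 35, 17, 21, 7, 16]
extract-max → returns 61:
  remove root 61; move last element 16 to root → [16, 35, 17, 21, 7]
  16 vs larger child 35 at index 1, swap → [35, 16, 17, 21, 7]
  16 vs larger child 21 at index 3, swap → [35, 21, 17, 16, 7]
extract-max → returns 35:
  remove root 35; move last element 7 to root → [7, 21, 17, 16]
  7 vs larger child 21 at index 1, swap → [21, 7, 17, 16]
  7 vs only child 16 at index 3, swap → [21, 16, 17, 7]
insert 22:
  append 22 at index 4 → [21, 16, 17, 7, 22]
  22 > parent 16 at index 1, swap → [21, 22, 17, 7, 16]
  22 > parent 21 at index 0, swap → [22, 21, 17, 7, 16]
extract-max → returns 22:
  remove root 22; move last element 16 to root → [16, 21, 17, 7]
  16 vs larger child 21 at index 1, swap → [21, 16, 17, 7]

[21, 16, 17, 7]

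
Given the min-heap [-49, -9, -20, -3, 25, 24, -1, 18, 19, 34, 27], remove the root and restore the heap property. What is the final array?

remove root -49; move last element 27 to root → [27, -9, -20, -3, 25, 24, -1, 18, 19, 34]
27 vs smaller child -20 at index 2, swap → [-20, -9, 27, -3, 25, 24, -1, 18, 19, 34]
27 vs smaller child -1 at index 6, swap → [-20, -9, -1, -3, 25, 24, 27, 18, 19, 34]

[-20, -9, -1, -3, 25, 24, 27, 18, 19, 34]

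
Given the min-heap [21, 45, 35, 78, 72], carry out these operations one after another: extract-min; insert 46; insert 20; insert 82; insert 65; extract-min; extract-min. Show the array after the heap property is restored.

[45, 46, 72, 65, 82, 78]

extract-min → returns 21:
  remove root 21; move last element 72 to root → [72, 45, 35, 78]
  72 vs smaller child 35 at index 2, swap → [35, 45, 72, 78]
insert 46:
  append 46 at index 4 → [35, 45, 72, 78, 46] (no swap needed)
insert 20:
  append 20 at index 5 → [35, 45, 72, 78, 46, 20]
  20 < parent 72 at index 2, swap → [35, 45, 20, 78, 46, 72]
  20 < parent 35 at index 0, swap → [20, 45, 35, 78, 46, 72]
insert 82:
  append 82 at index 6 → [20, 45, 35, 78, 46, 72, 82] (no swap needed)
insert 65:
  append 65 at index 7 → [20, 45, 35, 78, 46, 72, 82, 65]
  65 < parent 78 at index 3, swap → [20, 45, 35, 65, 46, 72, 82, 78]
extract-min → returns 20:
  remove root 20; move last element 78 to root → [78, 45, 35, 65, 46, 72, 82]
  78 vs smaller child 35 at index 2, swap → [35, 45, 78, 65, 46, 72, 82]
  78 vs smaller child 72 at index 5, swap → [35, 45, 72, 65, 46, 78, 82]
extract-min → returns 35:
  remove root 35; move last element 82 to root → [82, 45, 72, 65, 46, 78]
  82 vs smaller child 45 at index 1, swap → [45, 82, 72, 65, 46, 78]
  82 vs smaller child 46 at index 4, swap → [45, 46, 72, 65, 82, 78]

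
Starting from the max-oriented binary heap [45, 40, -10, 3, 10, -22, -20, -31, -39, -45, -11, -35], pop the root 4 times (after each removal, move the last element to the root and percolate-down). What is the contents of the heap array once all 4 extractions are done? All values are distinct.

[-10, -11, -20, -31, -45, -22, -39, -35]

extract-max #1 returns 45:
  remove root 45; move last element -35 to root → [-35, 40, -10, 3, 10, -22, -20, -31, -39, -45, -11]
  -35 vs larger child 40 at index 1, swap → [40, -35, -10, 3, 10, -22, -20, -31, -39, -45, -11]
  -35 vs larger child 10 at index 4, swap → [40, 10, -10, 3, -35, -22, -20, -31, -39, -45, -11]
  -35 vs larger child -11 at index 10, swap → [40, 10, -10, 3, -11, -22, -20, -31, -39, -45, -35]
extract-max #2 returns 40:
  remove root 40; move last element -35 to root → [-35, 10, -10, 3, -11, -22, -20, -31, -39, -45]
  -35 vs larger child 10 at index 1, swap → [10, -35, -10, 3, -11, -22, -20, -31, -39, -45]
  -35 vs larger child 3 at index 3, swap → [10, 3, -10, -35, -11, -22, -20, -31, -39, -45]
  -35 vs larger child -31 at index 7, swap → [10, 3, -10, -31, -11, -22, -20, -35, -39, -45]
extract-max #3 returns 10:
  remove root 10; move last element -45 to root → [-45, 3, -10, -31, -11, -22, -20, -35, -39]
  -45 vs larger child 3 at index 1, swap → [3, -45, -10, -31, -11, -22, -20, -35, -39]
  -45 vs larger child -11 at index 4, swap → [3, -11, -10, -31, -45, -22, -20, -35, -39]
extract-max #4 returns 3:
  remove root 3; move last element -39 to root → [-39, -11, -10, -31, -45, -22, -20, -35]
  -39 vs larger child -10 at index 2, swap → [-10, -11, -39, -31, -45, -22, -20, -35]
  -39 vs larger child -20 at index 6, swap → [-10, -11, -20, -31, -45, -22, -39, -35]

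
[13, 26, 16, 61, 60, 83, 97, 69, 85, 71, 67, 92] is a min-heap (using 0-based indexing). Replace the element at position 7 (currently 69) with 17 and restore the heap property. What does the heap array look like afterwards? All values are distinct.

[13, 17, 16, 26, 60, 83, 97, 61, 85, 71, 67, 92]

set index 7 from 69 to 17 → [13, 26, 16, 61, 60, 83, 97, 17, 85, 71, 67, 92]
17 < parent 61 at index 3, swap → [13, 26, 16, 17, 60, 83, 97, 61, 85, 71, 67, 92]
17 < parent 26 at index 1, swap → [13, 17, 16, 26, 60, 83, 97, 61, 85, 71, 67, 92]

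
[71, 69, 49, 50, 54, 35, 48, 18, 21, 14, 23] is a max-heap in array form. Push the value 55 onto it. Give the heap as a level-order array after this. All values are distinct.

[71, 69, 55, 50, 54, 49, 48, 18, 21, 14, 23, 35]

append 55 at index 11 → [71, 69, 49, 50, 54, 35, 48, 18, 21, 14, 23, 55]
55 > parent 35 at index 5, swap → [71, 69, 49, 50, 54, 55, 48, 18, 21, 14, 23, 35]
55 > parent 49 at index 2, swap → [71, 69, 55, 50, 54, 49, 48, 18, 21, 14, 23, 35]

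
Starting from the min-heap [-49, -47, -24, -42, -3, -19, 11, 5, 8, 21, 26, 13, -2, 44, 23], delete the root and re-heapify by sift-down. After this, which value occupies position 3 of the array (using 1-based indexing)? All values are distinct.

remove root -49; move last element 23 to root → [23, -47, -24, -42, -3, -19, 11, 5, 8, 21, 26, 13, -2, 44]
23 vs smaller child -47 at index 2, swap → [-47, 23, -24, -42, -3, -19, 11, 5, 8, 21, 26, 13, -2, 44]
23 vs smaller child -42 at index 4, swap → [-47, -42, -24, 23, -3, -19, 11, 5, 8, 21, 26, 13, -2, 44]
23 vs smaller child 5 at index 8, swap → [-47, -42, -24, 5, -3, -19, 11, 23, 8, 21, 26, 13, -2, 44]
resulting array: [-47, -42, -24, 5, -3, -19, 11, 23, 8, 21, 26, 13, -2, 44]

-24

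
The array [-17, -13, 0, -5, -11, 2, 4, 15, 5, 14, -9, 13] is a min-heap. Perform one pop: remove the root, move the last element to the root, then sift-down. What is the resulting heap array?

[-13, -11, 0, -5, -9, 2, 4, 15, 5, 14, 13]

remove root -17; move last element 13 to root → [13, -13, 0, -5, -11, 2, 4, 15, 5, 14, -9]
13 vs smaller child -13 at index 1, swap → [-13, 13, 0, -5, -11, 2, 4, 15, 5, 14, -9]
13 vs smaller child -11 at index 4, swap → [-13, -11, 0, -5, 13, 2, 4, 15, 5, 14, -9]
13 vs smaller child -9 at index 10, swap → [-13, -11, 0, -5, -9, 2, 4, 15, 5, 14, 13]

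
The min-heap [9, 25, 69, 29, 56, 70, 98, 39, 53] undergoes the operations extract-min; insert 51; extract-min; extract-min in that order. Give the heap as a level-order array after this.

extract-min → returns 9:
  remove root 9; move last element 53 to root → [53, 25, 69, 29, 56, 70, 98, 39]
  53 vs smaller child 25 at index 1, swap → [25, 53, 69, 29, 56, 70, 98, 39]
  53 vs smaller child 29 at index 3, swap → [25, 29, 69, 53, 56, 70, 98, 39]
  53 vs only child 39 at index 7, swap → [25, 29, 69, 39, 56, 70, 98, 53]
insert 51:
  append 51 at index 8 → [25, 29, 69, 39, 56, 70, 98, 53, 51] (no swap needed)
extract-min → returns 25:
  remove root 25; move last element 51 to root → [51, 29, 69, 39, 56, 70, 98, 53]
  51 vs smaller child 29 at index 1, swap → [29, 51, 69, 39, 56, 70, 98, 53]
  51 vs smaller child 39 at index 3, swap → [29, 39, 69, 51, 56, 70, 98, 53]
extract-min → returns 29:
  remove root 29; move last element 53 to root → [53, 39, 69, 51, 56, 70, 98]
  53 vs smaller child 39 at index 1, swap → [39, 53, 69, 51, 56, 70, 98]
  53 vs smaller child 51 at index 3, swap → [39, 51, 69, 53, 56, 70, 98]

[39, 51, 69, 53, 56, 70, 98]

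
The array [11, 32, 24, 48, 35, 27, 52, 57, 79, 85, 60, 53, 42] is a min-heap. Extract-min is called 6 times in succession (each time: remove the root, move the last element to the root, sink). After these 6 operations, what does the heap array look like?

[48, 57, 52, 85, 60, 53, 79]

extract-min #1 returns 11:
  remove root 11; move last element 42 to root → [42, 32, 24, 48, 35, 27, 52, 57, 79, 85, 60, 53]
  42 vs smaller child 24 at index 2, swap → [24, 32, 42, 48, 35, 27, 52, 57, 79, 85, 60, 53]
  42 vs smaller child 27 at index 5, swap → [24, 32, 27, 48, 35, 42, 52, 57, 79, 85, 60, 53]
extract-min #2 returns 24:
  remove root 24; move last element 53 to root → [53, 32, 27, 48, 35, 42, 52, 57, 79, 85, 60]
  53 vs smaller child 27 at index 2, swap → [27, 32, 53, 48, 35, 42, 52, 57, 79, 85, 60]
  53 vs smaller child 42 at index 5, swap → [27, 32, 42, 48, 35, 53, 52, 57, 79, 85, 60]
extract-min #3 returns 27:
  remove root 27; move last element 60 to root → [60, 32, 42, 48, 35, 53, 52, 57, 79, 85]
  60 vs smaller child 32 at index 1, swap → [32, 60, 42, 48, 35, 53, 52, 57, 79, 85]
  60 vs smaller child 35 at index 4, swap → [32, 35, 42, 48, 60, 53, 52, 57, 79, 85]
extract-min #4 returns 32:
  remove root 32; move last element 85 to root → [85, 35, 42, 48, 60, 53, 52, 57, 79]
  85 vs smaller child 35 at index 1, swap → [35, 85, 42, 48, 60, 53, 52, 57, 79]
  85 vs smaller child 48 at index 3, swap → [35, 48, 42, 85, 60, 53, 52, 57, 79]
  85 vs smaller child 57 at index 7, swap → [35, 48, 42, 57, 60, 53, 52, 85, 79]
extract-min #5 returns 35:
  remove root 35; move last element 79 to root → [79, 48, 42, 57, 60, 53, 52, 85]
  79 vs smaller child 42 at index 2, swap → [42, 48, 79, 57, 60, 53, 52, 85]
  79 vs smaller child 52 at index 6, swap → [42, 48, 52, 57, 60, 53, 79, 85]
extract-min #6 returns 42:
  remove root 42; move last element 85 to root → [85, 48, 52, 57, 60, 53, 79]
  85 vs smaller child 48 at index 1, swap → [48, 85, 52, 57, 60, 53, 79]
  85 vs smaller child 57 at index 3, swap → [48, 57, 52, 85, 60, 53, 79]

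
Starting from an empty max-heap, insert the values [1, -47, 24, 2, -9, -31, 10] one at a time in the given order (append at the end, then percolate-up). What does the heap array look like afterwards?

[24, 2, 10, -47, -9, -31, 1]

Insert 1:
  append 1 at index 0 → [1] (no swap needed)
Insert -47:
  append -47 at index 1 → [1, -47] (no swap needed)
Insert 24:
  append 24 at index 2 → [1, -47, 24]
  24 > parent 1 at index 0, swap → [24, -47, 1]
Insert 2:
  append 2 at index 3 → [24, -47, 1, 2]
  2 > parent -47 at index 1, swap → [24, 2, 1, -47]
Insert -9:
  append -9 at index 4 → [24, 2, 1, -47, -9] (no swap needed)
Insert -31:
  append -31 at index 5 → [24, 2, 1, -47, -9, -31] (no swap needed)
Insert 10:
  append 10 at index 6 → [24, 2, 1, -47, -9, -31, 10]
  10 > parent 1 at index 2, swap → [24, 2, 10, -47, -9, -31, 1]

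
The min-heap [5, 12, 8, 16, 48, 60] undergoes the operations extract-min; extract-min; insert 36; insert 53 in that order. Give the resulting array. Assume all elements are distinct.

[12, 16, 53, 48, 36, 60]

extract-min → returns 5:
  remove root 5; move last element 60 to root → [60, 12, 8, 16, 48]
  60 vs smaller child 8 at index 2, swap → [8, 12, 60, 16, 48]
extract-min → returns 8:
  remove root 8; move last element 48 to root → [48, 12, 60, 16]
  48 vs smaller child 12 at index 1, swap → [12, 48, 60, 16]
  48 vs only child 16 at index 3, swap → [12, 16, 60, 48]
insert 36:
  append 36 at index 4 → [12, 16, 60, 48, 36] (no swap needed)
insert 53:
  append 53 at index 5 → [12, 16, 60, 48, 36, 53]
  53 < parent 60 at index 2, swap → [12, 16, 53, 48, 36, 60]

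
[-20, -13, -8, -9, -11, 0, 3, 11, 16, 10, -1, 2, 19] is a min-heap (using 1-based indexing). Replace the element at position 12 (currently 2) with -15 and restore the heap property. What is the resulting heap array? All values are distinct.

[-20, -13, -15, -9, -11, -8, 3, 11, 16, 10, -1, 0, 19]

set index 12 from 2 to -15 → [-20, -13, -8, -9, -11, 0, 3, 11, 16, 10, -1, -15, 19]
-15 < parent 0 at index 6, swap → [-20, -13, -8, -9, -11, -15, 3, 11, 16, 10, -1, 0, 19]
-15 < parent -8 at index 3, swap → [-20, -13, -15, -9, -11, -8, 3, 11, 16, 10, -1, 0, 19]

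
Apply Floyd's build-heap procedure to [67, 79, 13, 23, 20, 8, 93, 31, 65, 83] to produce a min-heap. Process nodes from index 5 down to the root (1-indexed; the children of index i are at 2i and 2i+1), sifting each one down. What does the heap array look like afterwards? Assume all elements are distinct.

sift down from index 5: already satisfies heap property
sift down from index 4: already satisfies heap property
sift down from index 3:
  13 vs smaller child 8 at index 6, swap → [67, 79, 8, 23, 20, 13, 93, 31, 65, 83]
sift down from index 2:
  79 vs smaller child 20 at index 5, swap → [67, 20, 8, 23, 79, 13, 93, 31, 65, 83]
sift down from index 1:
  67 vs smaller child 8 at index 3, swap → [8, 20, 67, 23, 79, 13, 93, 31, 65, 83]
  67 vs smaller child 13 at index 6, swap → [8, 20, 13, 23, 79, 67, 93, 31, 65, 83]

[8, 20, 13, 23, 79, 67, 93, 31, 65, 83]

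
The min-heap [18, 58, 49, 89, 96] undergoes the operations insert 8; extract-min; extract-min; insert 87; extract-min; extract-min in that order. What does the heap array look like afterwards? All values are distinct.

[87, 89, 96]

insert 8:
  append 8 at index 5 → [18, 58, 49, 89, 96, 8]
  8 < parent 49 at index 2, swap → [18, 58, 8, 89, 96, 49]
  8 < parent 18 at index 0, swap → [8, 58, 18, 89, 96, 49]
extract-min → returns 8:
  remove root 8; move last element 49 to root → [49, 58, 18, 89, 96]
  49 vs smaller child 18 at index 2, swap → [18, 58, 49, 89, 96]
extract-min → returns 18:
  remove root 18; move last element 96 to root → [96, 58, 49, 89]
  96 vs smaller child 49 at index 2, swap → [49, 58, 96, 89]
insert 87:
  append 87 at index 4 → [49, 58, 96, 89, 87] (no swap needed)
extract-min → returns 49:
  remove root 49; move last element 87 to root → [87, 58, 96, 89]
  87 vs smaller child 58 at index 1, swap → [58, 87, 96, 89]
extract-min → returns 58:
  remove root 58; move last element 89 to root → [89, 87, 96]
  89 vs smaller child 87 at index 1, swap → [87, 89, 96]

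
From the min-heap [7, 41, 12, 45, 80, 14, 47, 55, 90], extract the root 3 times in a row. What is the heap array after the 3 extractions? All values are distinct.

[41, 45, 47, 55, 80, 90]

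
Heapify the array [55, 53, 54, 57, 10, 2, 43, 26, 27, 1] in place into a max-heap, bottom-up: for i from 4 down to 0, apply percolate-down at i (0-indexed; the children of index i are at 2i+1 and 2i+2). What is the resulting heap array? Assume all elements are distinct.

[57, 55, 54, 53, 10, 2, 43, 26, 27, 1]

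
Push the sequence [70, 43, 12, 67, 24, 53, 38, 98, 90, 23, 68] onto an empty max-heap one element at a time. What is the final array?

[98, 90, 53, 70, 68, 12, 38, 43, 67, 23, 24]

Insert 70:
  append 70 at index 0 → [70] (no swap needed)
Insert 43:
  append 43 at index 1 → [70, 43] (no swap needed)
Insert 12:
  append 12 at index 2 → [70, 43, 12] (no swap needed)
Insert 67:
  append 67 at index 3 → [70, 43, 12, 67]
  67 > parent 43 at index 1, swap → [70, 67, 12, 43]
Insert 24:
  append 24 at index 4 → [70, 67, 12, 43, 24] (no swap needed)
Insert 53:
  append 53 at index 5 → [70, 67, 12, 43, 24, 53]
  53 > parent 12 at index 2, swap → [70, 67, 53, 43, 24, 12]
Insert 38:
  append 38 at index 6 → [70, 67, 53, 43, 24, 12, 38] (no swap needed)
Insert 98:
  append 98 at index 7 → [70, 67, 53, 43, 24, 12, 38, 98]
  98 > parent 43 at index 3, swap → [70, 67, 53, 98, 24, 12, 38, 43]
  98 > parent 67 at index 1, swap → [70, 98, 53, 67, 24, 12, 38, 43]
  98 > parent 70 at index 0, swap → [98, 70, 53, 67, 24, 12, 38, 43]
Insert 90:
  append 90 at index 8 → [98, 70, 53, 67, 24, 12, 38, 43, 90]
  90 > parent 67 at index 3, swap → [98, 70, 53, 90, 24, 12, 38, 43, 67]
  90 > parent 70 at index 1, swap → [98, 90, 53, 70, 24, 12, 38, 43, 67]
Insert 23:
  append 23 at index 9 → [98, 90, 53, 70, 24, 12, 38, 43, 67, 23] (no swap needed)
Insert 68:
  append 68 at index 10 → [98, 90, 53, 70, 24, 12, 38, 43, 67, 23, 68]
  68 > parent 24 at index 4, swap → [98, 90, 53, 70, 68, 12, 38, 43, 67, 23, 24]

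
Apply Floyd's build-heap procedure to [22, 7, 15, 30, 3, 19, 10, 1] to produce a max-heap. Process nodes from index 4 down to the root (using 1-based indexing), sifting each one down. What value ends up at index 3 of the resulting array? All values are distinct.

sift down from index 4: already satisfies heap property
sift down from index 3:
  15 vs larger child 19 at index 6, swap → [22, 7, 19, 30, 3, 15, 10, 1]
sift down from index 2:
  7 vs larger child 30 at index 4, swap → [22, 30, 19, 7, 3, 15, 10, 1]
sift down from index 1:
  22 vs larger child 30 at index 2, swap → [30, 22, 19, 7, 3, 15, 10, 1]
resulting array: [30, 22, 19, 7, 3, 15, 10, 1]

19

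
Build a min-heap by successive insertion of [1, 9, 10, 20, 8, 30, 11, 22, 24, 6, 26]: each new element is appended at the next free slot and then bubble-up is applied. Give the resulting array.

Insert 1:
  append 1 at index 0 → [1] (no swap needed)
Insert 9:
  append 9 at index 1 → [1, 9] (no swap needed)
Insert 10:
  append 10 at index 2 → [1, 9, 10] (no swap needed)
Insert 20:
  append 20 at index 3 → [1, 9, 10, 20] (no swap needed)
Insert 8:
  append 8 at index 4 → [1, 9, 10, 20, 8]
  8 < parent 9 at index 1, swap → [1, 8, 10, 20, 9]
Insert 30:
  append 30 at index 5 → [1, 8, 10, 20, 9, 30] (no swap needed)
Insert 11:
  append 11 at index 6 → [1, 8, 10, 20, 9, 30, 11] (no swap needed)
Insert 22:
  append 22 at index 7 → [1, 8, 10, 20, 9, 30, 11, 22] (no swap needed)
Insert 24:
  append 24 at index 8 → [1, 8, 10, 20, 9, 30, 11, 22, 24] (no swap needed)
Insert 6:
  append 6 at index 9 → [1, 8, 10, 20, 9, 30, 11, 22, 24, 6]
  6 < parent 9 at index 4, swap → [1, 8, 10, 20, 6, 30, 11, 22, 24, 9]
  6 < parent 8 at index 1, swap → [1, 6, 10, 20, 8, 30, 11, 22, 24, 9]
Insert 26:
  append 26 at index 10 → [1, 6, 10, 20, 8, 30, 11, 22, 24, 9, 26] (no swap needed)

[1, 6, 10, 20, 8, 30, 11, 22, 24, 9, 26]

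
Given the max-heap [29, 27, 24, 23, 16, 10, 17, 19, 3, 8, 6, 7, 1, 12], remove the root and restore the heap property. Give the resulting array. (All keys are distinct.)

[27, 23, 24, 19, 16, 10, 17, 12, 3, 8, 6, 7, 1]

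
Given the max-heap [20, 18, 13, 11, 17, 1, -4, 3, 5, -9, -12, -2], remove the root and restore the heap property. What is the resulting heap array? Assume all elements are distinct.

[18, 17, 13, 11, -2, 1, -4, 3, 5, -9, -12]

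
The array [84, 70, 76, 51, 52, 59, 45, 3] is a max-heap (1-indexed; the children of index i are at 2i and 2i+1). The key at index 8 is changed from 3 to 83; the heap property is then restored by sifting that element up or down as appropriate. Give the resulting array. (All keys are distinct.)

[84, 83, 76, 70, 52, 59, 45, 51]

set index 8 from 3 to 83 → [84, 70, 76, 51, 52, 59, 45, 83]
83 > parent 51 at index 4, swap → [84, 70, 76, 83, 52, 59, 45, 51]
83 > parent 70 at index 2, swap → [84, 83, 76, 70, 52, 59, 45, 51]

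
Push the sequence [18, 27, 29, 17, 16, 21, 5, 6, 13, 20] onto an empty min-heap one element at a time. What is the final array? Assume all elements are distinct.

Insert 18:
  append 18 at index 0 → [18] (no swap needed)
Insert 27:
  append 27 at index 1 → [18, 27] (no swap needed)
Insert 29:
  append 29 at index 2 → [18, 27, 29] (no swap needed)
Insert 17:
  append 17 at index 3 → [18, 27, 29, 17]
  17 < parent 27 at index 1, swap → [18, 17, 29, 27]
  17 < parent 18 at index 0, swap → [17, 18, 29, 27]
Insert 16:
  append 16 at index 4 → [17, 18, 29, 27, 16]
  16 < parent 18 at index 1, swap → [17, 16, 29, 27, 18]
  16 < parent 17 at index 0, swap → [16, 17, 29, 27, 18]
Insert 21:
  append 21 at index 5 → [16, 17, 29, 27, 18, 21]
  21 < parent 29 at index 2, swap → [16, 17, 21, 27, 18, 29]
Insert 5:
  append 5 at index 6 → [16, 17, 21, 27, 18, 29, 5]
  5 < parent 21 at index 2, swap → [16, 17, 5, 27, 18, 29, 21]
  5 < parent 16 at index 0, swap → [5, 17, 16, 27, 18, 29, 21]
Insert 6:
  append 6 at index 7 → [5, 17, 16, 27, 18, 29, 21, 6]
  6 < parent 27 at index 3, swap → [5, 17, 16, 6, 18, 29, 21, 27]
  6 < parent 17 at index 1, swap → [5, 6, 16, 17, 18, 29, 21, 27]
Insert 13:
  append 13 at index 8 → [5, 6, 16, 17, 18, 29, 21, 27, 13]
  13 < parent 17 at index 3, swap → [5, 6, 16, 13, 18, 29, 21, 27, 17]
Insert 20:
  append 20 at index 9 → [5, 6, 16, 13, 18, 29, 21, 27, 17, 20] (no swap needed)

[5, 6, 16, 13, 18, 29, 21, 27, 17, 20]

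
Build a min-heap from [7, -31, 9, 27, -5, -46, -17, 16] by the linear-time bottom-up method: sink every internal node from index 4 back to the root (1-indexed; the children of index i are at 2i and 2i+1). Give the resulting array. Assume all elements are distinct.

[-46, -31, -17, 16, -5, 9, 7, 27]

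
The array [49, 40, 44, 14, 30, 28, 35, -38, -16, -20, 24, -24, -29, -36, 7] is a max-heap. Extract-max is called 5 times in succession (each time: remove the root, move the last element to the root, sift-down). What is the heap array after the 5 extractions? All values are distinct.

extract-max #1 returns 49:
  remove root 49; move last element 7 to root → [7, 40, 44, 14, 30, 28, 35, -38, -16, -20, 24, -24, -29, -36]
  7 vs larger child 44 at index 2, swap → [44, 40, 7, 14, 30, 28, 35, -38, -16, -20, 24, -24, -29, -36]
  7 vs larger child 35 at index 6, swap → [44, 40, 35, 14, 30, 28, 7, -38, -16, -20, 24, -24, -29, -36]
extract-max #2 returns 44:
  remove root 44; move last element -36 to root → [-36, 40, 35, 14, 30, 28, 7, -38, -16, -20, 24, -24, -29]
  -36 vs larger child 40 at index 1, swap → [40, -36, 35, 14, 30, 28, 7, -38, -16, -20, 24, -24, -29]
  -36 vs larger child 30 at index 4, swap → [40, 30, 35, 14, -36, 28, 7, -38, -16, -20, 24, -24, -29]
  -36 vs larger child 24 at index 10, swap → [40, 30, 35, 14, 24, 28, 7, -38, -16, -20, -36, -24, -29]
extract-max #3 returns 40:
  remove root 40; move last element -29 to root → [-29, 30, 35, 14, 24, 28, 7, -38, -16, -20, -36, -24]
  -29 vs larger child 35 at index 2, swap → [35, 30, -29, 14, 24, 28, 7, -38, -16, -20, -36, -24]
  -29 vs larger child 28 at index 5, swap → [35, 30, 28, 14, 24, -29, 7, -38, -16, -20, -36, -24]
  -29 vs only child -24 at index 11, swap → [35, 30, 28, 14, 24, -24, 7, -38, -16, -20, -36, -29]
extract-max #4 returns 35:
  remove root 35; move last element -29 to root → [-29, 30, 28, 14, 24, -24, 7, -38, -16, -20, -36]
  -29 vs larger child 30 at index 1, swap → [30, -29, 28, 14, 24, -24, 7, -38, -16, -20, -36]
  -29 vs larger child 24 at index 4, swap → [30, 24, 28, 14, -29, -24, 7, -38, -16, -20, -36]
  -29 vs larger child -20 at index 9, swap → [30, 24, 28, 14, -20, -24, 7, -38, -16, -29, -36]
extract-max #5 returns 30:
  remove root 30; move last element -36 to root → [-36, 24, 28, 14, -20, -24, 7, -38, -16, -29]
  -36 vs larger child 28 at index 2, swap → [28, 24, -36, 14, -20, -24, 7, -38, -16, -29]
  -36 vs larger child 7 at index 6, swap → [28, 24, 7, 14, -20, -24, -36, -38, -16, -29]

[28, 24, 7, 14, -20, -24, -36, -38, -16, -29]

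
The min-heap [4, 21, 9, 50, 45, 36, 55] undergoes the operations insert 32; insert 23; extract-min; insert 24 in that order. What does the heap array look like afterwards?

[9, 21, 32, 23, 45, 36, 55, 50, 24]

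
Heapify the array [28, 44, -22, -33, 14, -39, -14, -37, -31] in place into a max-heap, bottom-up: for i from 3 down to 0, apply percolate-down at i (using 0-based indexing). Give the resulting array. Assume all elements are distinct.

sift down from index 3:
  -33 vs larger child -31 at index 8, swap → [28, 44, -22, -31, 14, -39, -14, -37, -33]
sift down from index 2:
  -22 vs larger child -14 at index 6, swap → [28, 44, -14, -31, 14, -39, -22, -37, -33]
sift down from index 1: already satisfies heap property
sift down from index 0:
  28 vs larger child 44 at index 1, swap → [44, 28, -14, -31, 14, -39, -22, -37, -33]

[44, 28, -14, -31, 14, -39, -22, -37, -33]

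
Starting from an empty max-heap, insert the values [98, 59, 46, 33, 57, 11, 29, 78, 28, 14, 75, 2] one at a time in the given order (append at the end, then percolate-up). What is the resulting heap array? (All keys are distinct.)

[98, 78, 46, 59, 75, 11, 29, 33, 28, 14, 57, 2]

Insert 98:
  append 98 at index 0 → [98] (no swap needed)
Insert 59:
  append 59 at index 1 → [98, 59] (no swap needed)
Insert 46:
  append 46 at index 2 → [98, 59, 46] (no swap needed)
Insert 33:
  append 33 at index 3 → [98, 59, 46, 33] (no swap needed)
Insert 57:
  append 57 at index 4 → [98, 59, 46, 33, 57] (no swap needed)
Insert 11:
  append 11 at index 5 → [98, 59, 46, 33, 57, 11] (no swap needed)
Insert 29:
  append 29 at index 6 → [98, 59, 46, 33, 57, 11, 29] (no swap needed)
Insert 78:
  append 78 at index 7 → [98, 59, 46, 33, 57, 11, 29, 78]
  78 > parent 33 at index 3, swap → [98, 59, 46, 78, 57, 11, 29, 33]
  78 > parent 59 at index 1, swap → [98, 78, 46, 59, 57, 11, 29, 33]
Insert 28:
  append 28 at index 8 → [98, 78, 46, 59, 57, 11, 29, 33, 28] (no swap needed)
Insert 14:
  append 14 at index 9 → [98, 78, 46, 59, 57, 11, 29, 33, 28, 14] (no swap needed)
Insert 75:
  append 75 at index 10 → [98, 78, 46, 59, 57, 11, 29, 33, 28, 14, 75]
  75 > parent 57 at index 4, swap → [98, 78, 46, 59, 75, 11, 29, 33, 28, 14, 57]
Insert 2:
  append 2 at index 11 → [98, 78, 46, 59, 75, 11, 29, 33, 28, 14, 57, 2] (no swap needed)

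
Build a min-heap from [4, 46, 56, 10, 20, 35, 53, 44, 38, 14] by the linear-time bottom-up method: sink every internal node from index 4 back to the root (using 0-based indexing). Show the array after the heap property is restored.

sift down from index 4:
  20 vs only child 14 at index 9, swap → [4, 46, 56, 10, 14, 35, 53, 44, 38, 20]
sift down from index 3: already satisfies heap property
sift down from index 2:
  56 vs smaller child 35 at index 5, swap → [4, 46, 35, 10, 14, 56, 53, 44, 38, 20]
sift down from index 1:
  46 vs smaller child 10 at index 3, swap → [4, 10, 35, 46, 14, 56, 53, 44, 38, 20]
  46 vs smaller child 38 at index 8, swap → [4, 10, 35, 38, 14, 56, 53, 44, 46, 20]
sift down from index 0: already satisfies heap property

[4, 10, 35, 38, 14, 56, 53, 44, 46, 20]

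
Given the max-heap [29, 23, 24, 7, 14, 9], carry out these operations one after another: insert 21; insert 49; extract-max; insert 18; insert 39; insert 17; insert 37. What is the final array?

[39, 37, 24, 23, 29, 9, 21, 7, 18, 14, 17]

insert 21:
  append 21 at index 6 → [29, 23, 24, 7, 14, 9, 21] (no swap needed)
insert 49:
  append 49 at index 7 → [29, 23, 24, 7, 14, 9, 21, 49]
  49 > parent 7 at index 3, swap → [29, 23, 24, 49, 14, 9, 21, 7]
  49 > parent 23 at index 1, swap → [29, 49, 24, 23, 14, 9, 21, 7]
  49 > parent 29 at index 0, swap → [49, 29, 24, 23, 14, 9, 21, 7]
extract-max → returns 49:
  remove root 49; move last element 7 to root → [7, 29, 24, 23, 14, 9, 21]
  7 vs larger child 29 at index 1, swap → [29, 7, 24, 23, 14, 9, 21]
  7 vs larger child 23 at index 3, swap → [29, 23, 24, 7, 14, 9, 21]
insert 18:
  append 18 at index 7 → [29, 23, 24, 7, 14, 9, 21, 18]
  18 > parent 7 at index 3, swap → [29, 23, 24, 18, 14, 9, 21, 7]
insert 39:
  append 39 at index 8 → [29, 23, 24, 18, 14, 9, 21, 7, 39]
  39 > parent 18 at index 3, swap → [29, 23, 24, 39, 14, 9, 21, 7, 18]
  39 > parent 23 at index 1, swap → [29, 39, 24, 23, 14, 9, 21, 7, 18]
  39 > parent 29 at index 0, swap → [39, 29, 24, 23, 14, 9, 21, 7, 18]
insert 17:
  append 17 at index 9 → [39, 29, 24, 23, 14, 9, 21, 7, 18, 17]
  17 > parent 14 at index 4, swap → [39, 29, 24, 23, 17, 9, 21, 7, 18, 14]
insert 37:
  append 37 at index 10 → [39, 29, 24, 23, 17, 9, 21, 7, 18, 14, 37]
  37 > parent 17 at index 4, swap → [39, 29, 24, 23, 37, 9, 21, 7, 18, 14, 17]
  37 > parent 29 at index 1, swap → [39, 37, 24, 23, 29, 9, 21, 7, 18, 14, 17]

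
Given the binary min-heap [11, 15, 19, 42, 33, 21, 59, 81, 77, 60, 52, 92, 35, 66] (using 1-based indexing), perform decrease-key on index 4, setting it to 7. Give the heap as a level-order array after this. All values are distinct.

set index 4 from 42 to 7 → [11, 15, 19, 7, 33, 21, 59, 81, 77, 60, 52, 92, 35, 66]
7 < parent 15 at index 2, swap → [11, 7, 19, 15, 33, 21, 59, 81, 77, 60, 52, 92, 35, 66]
7 < parent 11 at index 1, swap → [7, 11, 19, 15, 33, 21, 59, 81, 77, 60, 52, 92, 35, 66]

[7, 11, 19, 15, 33, 21, 59, 81, 77, 60, 52, 92, 35, 66]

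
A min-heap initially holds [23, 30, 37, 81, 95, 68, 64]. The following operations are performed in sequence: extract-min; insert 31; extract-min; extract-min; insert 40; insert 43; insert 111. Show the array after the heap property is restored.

[37, 64, 40, 81, 95, 68, 43, 111]

extract-min → returns 23:
  remove root 23; move last element 64 to root → [64, 30, 37, 81, 95, 68]
  64 vs smaller child 30 at index 1, swap → [30, 64, 37, 81, 95, 68]
insert 31:
  append 31 at index 6 → [30, 64, 37, 81, 95, 68, 31]
  31 < parent 37 at index 2, swap → [30, 64, 31, 81, 95, 68, 37]
extract-min → returns 30:
  remove root 30; move last element 37 to root → [37, 64, 31, 81, 95, 68]
  37 vs smaller child 31 at index 2, swap → [31, 64, 37, 81, 95, 68]
extract-min → returns 31:
  remove root 31; move last element 68 to root → [68, 64, 37, 81, 95]
  68 vs smaller child 37 at index 2, swap → [37, 64, 68, 81, 95]
insert 40:
  append 40 at index 5 → [37, 64, 68, 81, 95, 40]
  40 < parent 68 at index 2, swap → [37, 64, 40, 81, 95, 68]
insert 43:
  append 43 at index 6 → [37, 64, 40, 81, 95, 68, 43] (no swap needed)
insert 111:
  append 111 at index 7 → [37, 64, 40, 81, 95, 68, 43, 111] (no swap needed)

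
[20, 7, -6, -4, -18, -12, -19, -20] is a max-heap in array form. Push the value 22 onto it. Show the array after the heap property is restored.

[22, 20, -6, 7, -18, -12, -19, -20, -4]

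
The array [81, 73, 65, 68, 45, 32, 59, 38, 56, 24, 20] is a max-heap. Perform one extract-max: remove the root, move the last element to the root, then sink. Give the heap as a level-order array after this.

[73, 68, 65, 56, 45, 32, 59, 38, 20, 24]

remove root 81; move last element 20 to root → [20, 73, 65, 68, 45, 32, 59, 38, 56, 24]
20 vs larger child 73 at index 1, swap → [73, 20, 65, 68, 45, 32, 59, 38, 56, 24]
20 vs larger child 68 at index 3, swap → [73, 68, 65, 20, 45, 32, 59, 38, 56, 24]
20 vs larger child 56 at index 8, swap → [73, 68, 65, 56, 45, 32, 59, 38, 20, 24]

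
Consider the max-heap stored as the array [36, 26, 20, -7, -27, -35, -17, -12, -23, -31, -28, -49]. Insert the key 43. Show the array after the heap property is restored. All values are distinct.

append 43 at index 12 → [36, 26, 20, -7, -27, -35, -17, -12, -23, -31, -28, -49, 43]
43 > parent -35 at index 5, swap → [36, 26, 20, -7, -27, 43, -17, -12, -23, -31, -28, -49, -35]
43 > parent 20 at index 2, swap → [36, 26, 43, -7, -27, 20, -17, -12, -23, -31, -28, -49, -35]
43 > parent 36 at index 0, swap → [43, 26, 36, -7, -27, 20, -17, -12, -23, -31, -28, -49, -35]

[43, 26, 36, -7, -27, 20, -17, -12, -23, -31, -28, -49, -35]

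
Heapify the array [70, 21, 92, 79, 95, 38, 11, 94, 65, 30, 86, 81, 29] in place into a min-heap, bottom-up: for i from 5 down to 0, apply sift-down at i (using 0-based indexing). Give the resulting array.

sift down from index 5:
  38 vs smaller child 29 at index 12, swap → [70, 21, 92, 79, 95, 29, 11, 94, 65, 30, 86, 81, 38]
sift down from index 4:
  95 vs smaller child 30 at index 9, swap → [70, 21, 92, 79, 30, 29, 11, 94, 65, 95, 86, 81, 38]
sift down from index 3:
  79 vs smaller child 65 at index 8, swap → [70, 21, 92, 65, 30, 29, 11, 94, 79, 95, 86, 81, 38]
sift down from index 2:
  92 vs smaller child 11 at index 6, swap → [70, 21, 11, 65, 30, 29, 92, 94, 79, 95, 86, 81, 38]
sift down from index 1: already satisfies heap property
sift down from index 0:
  70 vs smaller child 11 at index 2, swap → [11, 21, 70, 65, 30, 29, 92, 94, 79, 95, 86, 81, 38]
  70 vs smaller child 29 at index 5, swap → [11, 21, 29, 65, 30, 70, 92, 94, 79, 95, 86, 81, 38]
  70 vs smaller child 38 at index 12, swap → [11, 21, 29, 65, 30, 38, 92, 94, 79, 95, 86, 81, 70]

[11, 21, 29, 65, 30, 38, 92, 94, 79, 95, 86, 81, 70]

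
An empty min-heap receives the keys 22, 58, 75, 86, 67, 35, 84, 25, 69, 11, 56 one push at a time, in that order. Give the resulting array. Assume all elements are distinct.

[11, 22, 35, 58, 25, 75, 84, 86, 69, 67, 56]

Insert 22:
  append 22 at index 0 → [22] (no swap needed)
Insert 58:
  append 58 at index 1 → [22, 58] (no swap needed)
Insert 75:
  append 75 at index 2 → [22, 58, 75] (no swap needed)
Insert 86:
  append 86 at index 3 → [22, 58, 75, 86] (no swap needed)
Insert 67:
  append 67 at index 4 → [22, 58, 75, 86, 67] (no swap needed)
Insert 35:
  append 35 at index 5 → [22, 58, 75, 86, 67, 35]
  35 < parent 75 at index 2, swap → [22, 58, 35, 86, 67, 75]
Insert 84:
  append 84 at index 6 → [22, 58, 35, 86, 67, 75, 84] (no swap needed)
Insert 25:
  append 25 at index 7 → [22, 58, 35, 86, 67, 75, 84, 25]
  25 < parent 86 at index 3, swap → [22, 58, 35, 25, 67, 75, 84, 86]
  25 < parent 58 at index 1, swap → [22, 25, 35, 58, 67, 75, 84, 86]
Insert 69:
  append 69 at index 8 → [22, 25, 35, 58, 67, 75, 84, 86, 69] (no swap needed)
Insert 11:
  append 11 at index 9 → [22, 25, 35, 58, 67, 75, 84, 86, 69, 11]
  11 < parent 67 at index 4, swap → [22, 25, 35, 58, 11, 75, 84, 86, 69, 67]
  11 < parent 25 at index 1, swap → [22, 11, 35, 58, 25, 75, 84, 86, 69, 67]
  11 < parent 22 at index 0, swap → [11, 22, 35, 58, 25, 75, 84, 86, 69, 67]
Insert 56:
  append 56 at index 10 → [11, 22, 35, 58, 25, 75, 84, 86, 69, 67, 56] (no swap needed)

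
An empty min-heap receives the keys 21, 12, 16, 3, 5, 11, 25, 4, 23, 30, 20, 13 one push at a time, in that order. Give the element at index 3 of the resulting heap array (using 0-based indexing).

5

Insert 21:
  append 21 at index 0 → [21] (no swap needed)
Insert 12:
  append 12 at index 1 → [21, 12]
  12 < parent 21 at index 0, swap → [12, 21]
Insert 16:
  append 16 at index 2 → [12, 21, 16] (no swap needed)
Insert 3:
  append 3 at index 3 → [12, 21, 16, 3]
  3 < parent 21 at index 1, swap → [12, 3, 16, 21]
  3 < parent 12 at index 0, swap → [3, 12, 16, 21]
Insert 5:
  append 5 at index 4 → [3, 12, 16, 21, 5]
  5 < parent 12 at index 1, swap → [3, 5, 16, 21, 12]
Insert 11:
  append 11 at index 5 → [3, 5, 16, 21, 12, 11]
  11 < parent 16 at index 2, swap → [3, 5, 11, 21, 12, 16]
Insert 25:
  append 25 at index 6 → [3, 5, 11, 21, 12, 16, 25] (no swap needed)
Insert 4:
  append 4 at index 7 → [3, 5, 11, 21, 12, 16, 25, 4]
  4 < parent 21 at index 3, swap → [3, 5, 11, 4, 12, 16, 25, 21]
  4 < parent 5 at index 1, swap → [3, 4, 11, 5, 12, 16, 25, 21]
Insert 23:
  append 23 at index 8 → [3, 4, 11, 5, 12, 16, 25, 21, 23] (no swap needed)
Insert 30:
  append 30 at index 9 → [3, 4, 11, 5, 12, 16, 25, 21, 23, 30] (no swap needed)
Insert 20:
  append 20 at index 10 → [3, 4, 11, 5, 12, 16, 25, 21, 23, 30, 20] (no swap needed)
Insert 13:
  append 13 at index 11 → [3, 4, 11, 5, 12, 16, 25, 21, 23, 30, 20, 13]
  13 < parent 16 at index 5, swap → [3, 4, 11, 5, 12, 13, 25, 21, 23, 30, 20, 16]
resulting array: [3, 4, 11, 5, 12, 13, 25, 21, 23, 30, 20, 16]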